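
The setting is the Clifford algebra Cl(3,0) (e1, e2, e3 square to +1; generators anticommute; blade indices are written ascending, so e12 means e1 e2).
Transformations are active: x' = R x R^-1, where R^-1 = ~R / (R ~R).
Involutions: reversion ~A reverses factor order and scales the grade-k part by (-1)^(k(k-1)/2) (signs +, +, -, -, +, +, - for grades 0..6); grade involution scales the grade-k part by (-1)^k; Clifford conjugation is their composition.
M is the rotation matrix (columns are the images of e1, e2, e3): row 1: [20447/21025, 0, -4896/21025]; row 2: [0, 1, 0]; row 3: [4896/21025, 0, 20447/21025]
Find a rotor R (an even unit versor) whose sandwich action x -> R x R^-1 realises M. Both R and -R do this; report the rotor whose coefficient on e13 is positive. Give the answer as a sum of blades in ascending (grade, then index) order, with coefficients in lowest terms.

Method: write R = a + b12*e12 + b13*e13 + b23*e23 with a^2 + b12^2 + b13^2 + b23^2 = 1 (so R^-1 = ~R). Expanding the columns R e_j ~R gives tr M = 4a^2 - 1 and, from the antisymmetric part, M21 - M12 = -4a*b12, M13 - M31 = 4a*b13, M32 - M23 = -4a*b23.
Here tr M = 61919/21025, so a^2 = (1 + tr M)/4 = 20736/21025 and a = ±144/145. Taking a = 144/145: M21 - M12 = 0, M13 - M31 = -9792/21025, M32 - M23 = 0, giving b12 = 0, b13 = -17/145, b23 = 0, i.e. R = 144/145 - 17/145*e13.
Its e13 coefficient is negative, so report the other preimage -R.
Answer: -144/145 + 17/145*e13. Sheet selection: the two-to-one cover makes ±R indistinguishable at the matrix level (trace 61919/21025), so uniqueness comes from the required sign on e13.


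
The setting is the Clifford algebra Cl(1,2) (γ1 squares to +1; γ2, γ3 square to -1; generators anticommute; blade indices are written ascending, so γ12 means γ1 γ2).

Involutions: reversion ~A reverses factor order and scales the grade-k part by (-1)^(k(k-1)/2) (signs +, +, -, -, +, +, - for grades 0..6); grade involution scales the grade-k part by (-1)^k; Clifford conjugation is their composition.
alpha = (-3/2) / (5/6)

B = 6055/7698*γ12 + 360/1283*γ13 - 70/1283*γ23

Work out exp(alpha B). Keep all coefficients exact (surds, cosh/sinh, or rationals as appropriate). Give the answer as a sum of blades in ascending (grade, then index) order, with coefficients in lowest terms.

B^2 term by term: the squares give (6055/7698)^2*(γ12)^2 + (360/1283)^2*(γ13)^2 + (-70/1283)^2*(γ23)^2 = 36663025/59259204*(+1) + 129600/1646089*(+1) + 4900/1646089*(-1) = 25/36 (each basis 2-blade squares to minus the product of its generators' squares); cross terms between blades sharing an index anticommute and cancel. So B^2 = 25/36.
B^2 = 25/36 — the series telescopes hyperbolically here: l = 5/6, alpha*l = -3/2, so exp(alpha B) = cosh(-3/2) + (sinh(-3/2)/(5/6))*B = cosh(3/2) + (-6*sinh(3/2)/5)*B.
Answer: cosh(3/2) - 1211*sinh(3/2)/1283*γ12 - 432*sinh(3/2)/1283*γ13 + 84*sinh(3/2)/1283*γ23


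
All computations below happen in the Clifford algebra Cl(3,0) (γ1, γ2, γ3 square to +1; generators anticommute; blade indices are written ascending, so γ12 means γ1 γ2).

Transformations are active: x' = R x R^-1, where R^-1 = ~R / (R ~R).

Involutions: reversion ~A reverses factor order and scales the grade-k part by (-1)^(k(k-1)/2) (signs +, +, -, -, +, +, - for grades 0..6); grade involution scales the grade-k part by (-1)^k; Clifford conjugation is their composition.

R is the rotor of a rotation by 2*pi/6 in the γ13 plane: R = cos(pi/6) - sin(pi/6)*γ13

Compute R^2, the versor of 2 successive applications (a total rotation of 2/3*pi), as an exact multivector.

Half-angle bookkeeping: 2 applications in γ13 add up to rotor phase 2*pi/6 = pi/3, so R^2 = cos(pi/3) - sin(pi/3)*γ13.
cos(pi/3) = 1/2 and sin(pi/3) = sqrt(3)/2, so R^2 = 1/2 - sqrt(3)/2*γ13. The net rotation is 2/3*pi; the rotor keeps the half-angle phase exactly.
Answer: 1/2 - sqrt(3)/2*γ13


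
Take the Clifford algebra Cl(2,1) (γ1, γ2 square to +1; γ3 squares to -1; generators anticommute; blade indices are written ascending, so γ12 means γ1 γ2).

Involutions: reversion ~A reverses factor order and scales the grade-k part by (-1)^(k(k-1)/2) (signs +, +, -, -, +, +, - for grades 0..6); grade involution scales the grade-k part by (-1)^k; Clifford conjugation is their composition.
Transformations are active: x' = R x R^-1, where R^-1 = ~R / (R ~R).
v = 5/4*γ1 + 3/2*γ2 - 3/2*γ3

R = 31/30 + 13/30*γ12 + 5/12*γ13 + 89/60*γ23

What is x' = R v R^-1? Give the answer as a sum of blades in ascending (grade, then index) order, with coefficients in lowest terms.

~R = 31/30 - 13/30*γ12 - 5/12*γ13 - 89/60*γ23, and R ~R = -671/600, so R^-1 = ~R / (-671/600).
R v = 77/30*γ1 + 97/30*γ2 - 1031/240*γ3 + 139/240*γ123
Answer: -5981/1342*γ1 - 63665/8052*γ2 + 36193/4026*γ3


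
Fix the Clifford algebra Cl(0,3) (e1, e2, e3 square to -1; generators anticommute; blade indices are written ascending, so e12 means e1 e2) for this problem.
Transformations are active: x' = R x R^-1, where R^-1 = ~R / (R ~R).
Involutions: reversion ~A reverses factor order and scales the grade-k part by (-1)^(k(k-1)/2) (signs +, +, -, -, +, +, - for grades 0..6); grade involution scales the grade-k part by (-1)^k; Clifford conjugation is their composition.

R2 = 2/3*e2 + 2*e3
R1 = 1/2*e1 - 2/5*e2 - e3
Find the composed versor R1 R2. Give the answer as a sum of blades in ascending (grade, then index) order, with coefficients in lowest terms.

Distribute over the terms of R2 (each basis-blade product reordered to ascending indices, repeated generators contracted through their squares):
R1 (2/3*e2) = 4/15 + 1/3*e12 + 2/3*e23
R1 (2*e3) = 2 + e13 - 4/5*e23
Summing the partial products and collecting blades:
Answer: 34/15 + 1/3*e12 + e13 - 2/15*e23


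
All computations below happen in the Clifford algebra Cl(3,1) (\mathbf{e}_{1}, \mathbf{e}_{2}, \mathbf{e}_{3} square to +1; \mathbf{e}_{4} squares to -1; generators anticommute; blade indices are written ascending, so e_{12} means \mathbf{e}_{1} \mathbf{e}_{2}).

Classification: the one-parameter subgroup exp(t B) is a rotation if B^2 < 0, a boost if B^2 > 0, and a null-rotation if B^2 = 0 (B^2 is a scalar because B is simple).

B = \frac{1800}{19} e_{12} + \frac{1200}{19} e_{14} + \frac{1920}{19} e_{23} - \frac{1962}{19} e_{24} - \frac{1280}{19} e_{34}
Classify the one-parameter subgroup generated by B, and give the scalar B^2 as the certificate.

B^2 term by term: the squares give (\frac{1800}{19})^2*(e_{12})^2 + (\frac{1200}{19})^2*(e_{14})^2 + (\frac{1920}{19})^2*(e_{23})^2 + (-\frac{1962}{19})^2*(e_{24})^2 + (-\frac{1280}{19})^2*(e_{34})^2 = \frac{3240000}{361}*(-1) + \frac{1440000}{361}*(+1) + \frac{3686400}{361}*(-1) + \frac{3849444}{361}*(+1) + \frac{1638400}{361}*(+1) = 4 (each basis 2-blade squares to minus the product of its generators' squares); cross terms between blades sharing an index anticommute and cancel; the commuting (index-disjoint) pairs give grade-4 terms 2*c*c'*(blade product), which cancel blade by blade — e_{1234}: -\frac{4608000}{361} + \frac{4608000}{361} = 0 — confirming B is simple. So B^2 = 4.
Answer: boost, certificate B^2 = 4. Key observation: B^2 = 4 is a conjugation invariant, so its sign decides the class regardless of the surface form of B.


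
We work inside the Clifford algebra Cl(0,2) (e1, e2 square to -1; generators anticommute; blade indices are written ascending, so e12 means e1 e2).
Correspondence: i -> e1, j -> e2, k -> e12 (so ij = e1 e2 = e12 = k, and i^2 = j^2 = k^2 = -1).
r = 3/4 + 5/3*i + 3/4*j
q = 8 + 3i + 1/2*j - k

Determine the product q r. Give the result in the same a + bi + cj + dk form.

In blades: q = 8 + 3*e1 + 1/2*e2 - e12, r = 3/4 + 5/3*e1 + 3/4*e2.
Distribute q over r term by term (generator squares from the signature, products reordered to ascending indices): (8)*r = 6 + 40/3*e1 + 6*e2; (3*e1)*r = -5 + 9/4*e1 + 9/4*e12; (1/2*e2)*r = -3/8 + 3/8*e2 - 5/6*e12; (-e12)*r = 3/4*e1 - 5/3*e2 - 3/4*e12.
Sum: 5/8 + 49/3*e1 + 113/24*e2 + 2/3*e12; translating back through the correspondence:
Answer: 5/8 + 49/3*i + 113/24*j + 2/3*k


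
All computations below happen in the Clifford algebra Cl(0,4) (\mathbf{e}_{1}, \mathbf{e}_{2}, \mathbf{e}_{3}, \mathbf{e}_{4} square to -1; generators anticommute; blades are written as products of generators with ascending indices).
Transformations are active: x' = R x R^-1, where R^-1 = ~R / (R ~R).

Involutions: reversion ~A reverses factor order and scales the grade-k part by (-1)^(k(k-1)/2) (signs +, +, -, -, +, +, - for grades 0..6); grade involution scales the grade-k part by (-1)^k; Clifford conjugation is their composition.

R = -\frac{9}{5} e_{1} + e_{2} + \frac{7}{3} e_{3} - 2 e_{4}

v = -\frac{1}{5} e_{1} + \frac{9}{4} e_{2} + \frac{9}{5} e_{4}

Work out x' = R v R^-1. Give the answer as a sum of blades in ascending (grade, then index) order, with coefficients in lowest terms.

~R = -\frac{9}{5} e_{1} + e_{2} + \frac{7}{3} e_{3} - 2 e_{4}, and R ~R = -\frac{3079}{225}, so R^-1 = ~R / (-\frac{3079}{225}).
R v = \frac{99}{100} - \frac{77}{20} e_{1} e_{2} + \frac{7}{15} e_{1} e_{3} - \frac{91}{25} e_{1} e_{4} - \frac{21}{4} e_{2} e_{3} + \frac{63}{10} e_{2} e_{4} + \frac{21}{5} e_{3} e_{4}
Answer: \frac{14177}{30790} e_{1} - \frac{29493}{12316} e_{2} - \frac{2079}{6158} e_{3} - \frac{23256}{15395} e_{4}


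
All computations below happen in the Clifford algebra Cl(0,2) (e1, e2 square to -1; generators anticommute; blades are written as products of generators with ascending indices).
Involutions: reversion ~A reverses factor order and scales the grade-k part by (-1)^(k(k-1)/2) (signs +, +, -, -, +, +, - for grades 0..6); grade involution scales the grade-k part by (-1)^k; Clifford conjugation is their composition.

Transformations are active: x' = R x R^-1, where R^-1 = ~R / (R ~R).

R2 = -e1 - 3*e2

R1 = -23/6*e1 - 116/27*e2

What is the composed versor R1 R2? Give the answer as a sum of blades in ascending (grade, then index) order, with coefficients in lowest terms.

Distribute over the terms of R1 (each basis-blade product reordered to ascending indices, repeated generators contracted through their squares):
(-23/6*e1) R2 = -23/6 + 23/2*e1 e2
(-116/27*e2) R2 = -116/9 - 116/27*e1 e2
Summing the partial products and collecting blades:
Answer: -301/18 + 389/54*e1 e2


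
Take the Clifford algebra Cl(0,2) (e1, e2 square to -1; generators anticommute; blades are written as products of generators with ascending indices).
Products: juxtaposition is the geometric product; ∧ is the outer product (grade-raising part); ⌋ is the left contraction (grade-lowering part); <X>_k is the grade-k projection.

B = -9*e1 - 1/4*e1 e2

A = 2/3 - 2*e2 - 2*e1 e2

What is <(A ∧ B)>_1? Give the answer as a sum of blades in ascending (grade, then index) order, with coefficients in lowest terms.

step 1: -6*e1 - 109/6*e1 e2
step 2: -6*e1
Answer: -6*e1


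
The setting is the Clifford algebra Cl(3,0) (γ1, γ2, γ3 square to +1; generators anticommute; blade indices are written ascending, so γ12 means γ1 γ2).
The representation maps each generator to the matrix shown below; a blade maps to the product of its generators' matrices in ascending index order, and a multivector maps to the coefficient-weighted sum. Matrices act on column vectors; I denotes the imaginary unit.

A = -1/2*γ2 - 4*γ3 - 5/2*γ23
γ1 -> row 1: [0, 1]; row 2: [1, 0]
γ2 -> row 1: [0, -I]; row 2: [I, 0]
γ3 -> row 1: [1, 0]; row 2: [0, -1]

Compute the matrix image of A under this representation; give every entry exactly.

Bivector images (products of the table entries): rho(γ23) = rho(γ2)rho(γ3) = row 1: [0, I]; row 2: [I, 0].
M = (-1/2)*rho(γ2) + (-4)*rho(γ3) + (-5/2)*rho(γ23), summed entrywise:
Answer: row 1: [-4, -2*I]; row 2: [-3*I, 4]


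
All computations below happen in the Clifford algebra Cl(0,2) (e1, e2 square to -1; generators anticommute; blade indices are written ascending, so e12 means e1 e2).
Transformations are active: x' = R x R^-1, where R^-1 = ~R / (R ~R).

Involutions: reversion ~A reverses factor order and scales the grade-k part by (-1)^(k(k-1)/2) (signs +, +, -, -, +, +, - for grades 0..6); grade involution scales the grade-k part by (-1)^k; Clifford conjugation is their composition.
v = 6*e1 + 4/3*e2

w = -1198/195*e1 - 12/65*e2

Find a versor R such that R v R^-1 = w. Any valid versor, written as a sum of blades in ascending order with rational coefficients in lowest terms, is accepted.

Take R = v + w = -28/195*e1 + 224/195*e2. Because q(v) = q(w) = -340/9, conjugation by R sends v exactly to w.
Answer: -28/195*e1 + 224/195*e2


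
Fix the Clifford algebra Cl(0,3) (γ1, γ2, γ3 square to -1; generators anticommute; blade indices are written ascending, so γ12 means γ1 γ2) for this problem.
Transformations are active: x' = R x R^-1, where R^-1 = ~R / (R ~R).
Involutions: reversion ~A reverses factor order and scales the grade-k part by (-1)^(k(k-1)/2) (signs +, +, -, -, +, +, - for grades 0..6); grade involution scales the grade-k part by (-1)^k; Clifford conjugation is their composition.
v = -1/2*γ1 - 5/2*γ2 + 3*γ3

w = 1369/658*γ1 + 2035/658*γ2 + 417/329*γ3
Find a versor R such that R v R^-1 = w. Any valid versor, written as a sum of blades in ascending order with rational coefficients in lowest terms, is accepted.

A norm check does it: q(v) = q(w) = -31/2, hence R = v + w = 520/329*γ1 + 195/329*γ2 + 1404/329*γ3 realises the map — parallel part kept, (v - w)/2 negated, v carried to w.
Answer: 520/329*γ1 + 195/329*γ2 + 1404/329*γ3


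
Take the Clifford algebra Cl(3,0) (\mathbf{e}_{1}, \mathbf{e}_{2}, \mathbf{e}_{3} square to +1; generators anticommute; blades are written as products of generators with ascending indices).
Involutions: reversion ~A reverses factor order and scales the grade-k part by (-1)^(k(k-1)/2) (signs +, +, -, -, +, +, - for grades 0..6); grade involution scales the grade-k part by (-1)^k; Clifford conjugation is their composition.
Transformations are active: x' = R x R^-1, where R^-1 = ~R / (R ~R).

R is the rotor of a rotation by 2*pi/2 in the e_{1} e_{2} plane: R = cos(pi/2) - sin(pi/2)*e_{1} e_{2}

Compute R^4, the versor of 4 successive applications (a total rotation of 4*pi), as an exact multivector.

Rotor phase runs at HALF the rotation angle; powers of one rotor simply add phase, so after 4 steps in e_{1} e_{2} the phase is 4*pi/2 = 2 \pi and R^4 = cos(2 \pi) - sin(2 \pi)*e_{1} e_{2}.
cos(2 \pi) = 1 and sin(2 \pi) = 0, so R^4 = 1. The total rotation 4*pi is 2 full turns, so every vector returns to itself, yet the rotor is +1, back on the identity sheet (an even number of 2*pi turns).
Answer: 1


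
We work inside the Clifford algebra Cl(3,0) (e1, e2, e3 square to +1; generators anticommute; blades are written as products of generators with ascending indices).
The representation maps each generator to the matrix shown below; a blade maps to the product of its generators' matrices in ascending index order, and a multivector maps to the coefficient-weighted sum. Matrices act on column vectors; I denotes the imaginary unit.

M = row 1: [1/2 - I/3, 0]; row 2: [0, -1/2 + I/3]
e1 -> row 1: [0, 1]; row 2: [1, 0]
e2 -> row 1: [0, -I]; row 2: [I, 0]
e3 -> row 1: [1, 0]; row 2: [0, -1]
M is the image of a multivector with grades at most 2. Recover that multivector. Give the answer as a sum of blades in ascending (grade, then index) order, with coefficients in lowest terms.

Method: 1, rho(e1), rho(e2), rho(e3) form a trace-orthogonal basis of the 2x2 complex matrices (tr(X Y) = 2 if X = Y, else 0), so M = m0*1 + m1*rho(e1) + m2*rho(e2) + m3*rho(e3) with m0 = tr(M)/2 = 0, m1 = tr(M rho(e1))/2 = 0, m2 = tr(M rho(e2))/2 = 0, m3 = tr(M rho(e3))/2 = 1/2 - I/3.
Multiplying table entries, the bivector images are rho(e1 e2) = I*rho(e3), rho(e1 e3) = -I*rho(e2), rho(e2 e3) = I*rho(e1); with real blade coefficients the real parts of m0..m3 are the coefficients of 1, e1, e2, e3 and the imaginary parts give the bivectors (e2 e3: Im m1, e1 e3: -Im m2, e1 e2: Im m3).
Answer: 1/2*e3 - 1/3*e1 e2


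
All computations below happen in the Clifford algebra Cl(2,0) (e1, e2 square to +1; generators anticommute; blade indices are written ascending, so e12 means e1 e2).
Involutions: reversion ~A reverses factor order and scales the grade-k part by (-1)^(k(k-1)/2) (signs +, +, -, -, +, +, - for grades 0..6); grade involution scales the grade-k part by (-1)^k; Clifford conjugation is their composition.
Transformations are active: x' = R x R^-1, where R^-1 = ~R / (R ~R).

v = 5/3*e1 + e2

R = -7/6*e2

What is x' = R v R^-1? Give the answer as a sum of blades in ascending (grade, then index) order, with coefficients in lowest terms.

~R = -7/6*e2, and R ~R = 49/36, so R^-1 = ~R / (49/36).
R v = -7/6 + 35/18*e12
Answer: -5/3*e1 + e2


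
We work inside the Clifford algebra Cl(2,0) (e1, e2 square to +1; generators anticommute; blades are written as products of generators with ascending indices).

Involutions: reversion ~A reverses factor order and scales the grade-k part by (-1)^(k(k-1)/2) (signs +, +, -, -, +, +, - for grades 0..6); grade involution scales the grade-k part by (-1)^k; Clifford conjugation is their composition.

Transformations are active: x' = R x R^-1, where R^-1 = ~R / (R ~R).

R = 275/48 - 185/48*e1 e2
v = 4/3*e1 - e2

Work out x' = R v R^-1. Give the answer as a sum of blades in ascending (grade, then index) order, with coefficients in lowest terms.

~R = 275/48 + 185/48*e1 e2, and R ~R = 54925/1152, so R^-1 = ~R / (54925/1152).
R v = 1655/144*e1 - 85/144*e2
Answer: 3139/2197*e1 + 5656/6591*e2


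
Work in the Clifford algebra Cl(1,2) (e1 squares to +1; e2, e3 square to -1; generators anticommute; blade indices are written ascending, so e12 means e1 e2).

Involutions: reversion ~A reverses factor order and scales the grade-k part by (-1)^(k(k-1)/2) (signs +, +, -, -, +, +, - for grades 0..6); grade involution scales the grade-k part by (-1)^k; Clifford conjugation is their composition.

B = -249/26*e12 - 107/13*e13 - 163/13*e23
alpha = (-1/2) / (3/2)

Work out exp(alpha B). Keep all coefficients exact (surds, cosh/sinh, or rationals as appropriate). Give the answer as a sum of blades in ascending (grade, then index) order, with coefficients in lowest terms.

B^2 term by term: the squares give (-249/26)^2*(e12)^2 + (-107/13)^2*(e13)^2 + (-163/13)^2*(e23)^2 = 62001/676*(+1) + 11449/169*(+1) + 26569/169*(-1) = 9/4 (each basis 2-blade squares to minus the product of its generators' squares); cross terms between blades sharing an index anticommute and cancel. So B^2 = 9/4.
B^2 = 9/4 — the positive square puts this in the hyperbolic regime; l = 3/2, alpha*l = -1/2, so exp(alpha B) = cosh(-1/2) + (sinh(-1/2)/(3/2))*B = cosh(1/2) + (-2*sinh(1/2)/3)*B.
Answer: cosh(1/2) + 83*sinh(1/2)/13*e12 + 214*sinh(1/2)/39*e13 + 326*sinh(1/2)/39*e23


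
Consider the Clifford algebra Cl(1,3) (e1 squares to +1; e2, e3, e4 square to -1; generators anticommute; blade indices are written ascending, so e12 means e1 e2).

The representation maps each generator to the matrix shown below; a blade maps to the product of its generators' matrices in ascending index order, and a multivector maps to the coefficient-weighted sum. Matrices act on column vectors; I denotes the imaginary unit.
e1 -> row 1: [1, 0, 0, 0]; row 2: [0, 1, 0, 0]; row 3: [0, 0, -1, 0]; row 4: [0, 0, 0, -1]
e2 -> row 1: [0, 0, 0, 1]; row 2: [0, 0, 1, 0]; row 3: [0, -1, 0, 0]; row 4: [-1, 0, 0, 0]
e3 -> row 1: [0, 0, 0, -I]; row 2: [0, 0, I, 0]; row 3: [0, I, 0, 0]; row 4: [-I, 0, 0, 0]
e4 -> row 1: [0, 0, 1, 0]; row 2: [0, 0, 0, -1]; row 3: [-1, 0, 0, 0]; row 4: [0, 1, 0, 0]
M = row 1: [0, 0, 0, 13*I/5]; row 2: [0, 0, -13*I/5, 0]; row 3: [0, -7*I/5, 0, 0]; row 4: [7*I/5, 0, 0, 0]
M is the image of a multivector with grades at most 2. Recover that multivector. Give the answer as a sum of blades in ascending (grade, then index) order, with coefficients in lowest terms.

Method: the blade images are trace-orthogonal — tr(rho(e_A) rho(e_B)^-1) = 4 if A = B and 0 otherwise — and rho(e_A)^-1 = (e_A)^2 * rho(e_A) with (e_A)^2 = +1 or -1, so the coefficient of e_A in the preimage is (e_A)^2 * tr(M rho(e_A))/4.
Nonzero projections over blades of grade <= 2: e3: (e3)^2 = -1, tr(M rho(e3)) = 8, coefficient -2; e13: (e13)^2 = +1, tr(M rho(e13)) = -12/5, coefficient -3/5. Every other blade of grade <= 2 projects to 0.
Answer: -2*e3 - 3/5*e13


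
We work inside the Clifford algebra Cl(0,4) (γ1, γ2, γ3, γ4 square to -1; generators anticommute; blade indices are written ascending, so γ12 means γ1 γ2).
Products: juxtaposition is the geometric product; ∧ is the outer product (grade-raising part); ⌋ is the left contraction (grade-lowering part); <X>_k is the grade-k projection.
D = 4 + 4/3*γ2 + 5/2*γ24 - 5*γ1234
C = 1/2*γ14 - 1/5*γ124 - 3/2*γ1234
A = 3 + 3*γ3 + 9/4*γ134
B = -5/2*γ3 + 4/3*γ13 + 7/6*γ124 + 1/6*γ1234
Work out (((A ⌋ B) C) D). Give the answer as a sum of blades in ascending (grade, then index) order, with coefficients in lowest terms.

step 1: 15/2 + 4*γ1 + 3/8*γ2 - 15/2*γ3 + 4*γ13 + 3*γ124 + 1/2*γ1234
step 2: -27/20 + 3/2*γ2 + 22/5*γ3 - 2*γ4 + 147/40*γ14 - 1/4*γ23 - 26/5*γ24 + 2*γ34 - 207/16*γ124 + 51/16*γ134 + 34/5*γ234 - 39/4*γ1234
step 3: 1087/20 + 2123/32*γ1 - 1339/80*γ2 - 7301/240*γ3 - 1121/60*γ4 + 307/16*γ12 + 13/8*γ13 - 19/5*γ14 + 781/120*γ23 - 2581/120*γ24 - 203/120*γ34 + 65/32*γ123 - 693/20*γ124 + 73/4*γ134 + 283/15*γ234 - 28*γ1234
Answer: 1087/20 + 2123/32*γ1 - 1339/80*γ2 - 7301/240*γ3 - 1121/60*γ4 + 307/16*γ12 + 13/8*γ13 - 19/5*γ14 + 781/120*γ23 - 2581/120*γ24 - 203/120*γ34 + 65/32*γ123 - 693/20*γ124 + 73/4*γ134 + 283/15*γ234 - 28*γ1234


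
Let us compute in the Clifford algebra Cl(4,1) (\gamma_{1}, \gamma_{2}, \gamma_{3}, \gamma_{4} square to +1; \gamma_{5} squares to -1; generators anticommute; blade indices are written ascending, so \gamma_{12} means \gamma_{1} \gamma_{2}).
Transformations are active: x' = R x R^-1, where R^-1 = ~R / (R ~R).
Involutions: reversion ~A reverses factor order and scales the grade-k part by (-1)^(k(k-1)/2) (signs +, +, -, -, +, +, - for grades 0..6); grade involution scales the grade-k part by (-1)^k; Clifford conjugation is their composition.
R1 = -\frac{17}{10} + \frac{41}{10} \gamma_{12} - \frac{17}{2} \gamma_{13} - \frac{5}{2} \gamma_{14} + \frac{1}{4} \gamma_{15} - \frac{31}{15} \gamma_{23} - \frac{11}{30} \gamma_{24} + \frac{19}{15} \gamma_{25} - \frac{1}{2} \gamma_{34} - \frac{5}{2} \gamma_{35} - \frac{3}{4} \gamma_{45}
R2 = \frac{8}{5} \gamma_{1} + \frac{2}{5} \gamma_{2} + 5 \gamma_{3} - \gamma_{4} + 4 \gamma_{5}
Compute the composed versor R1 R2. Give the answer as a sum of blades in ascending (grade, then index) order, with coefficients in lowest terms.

Distribute over the terms of R2 (each basis-blade product reordered to ascending indices, repeated generators contracted through their squares):
R1 (\frac{8}{5} \gamma_{1}) = -\frac{68}{25} \gamma_{1} - \frac{164}{25} \gamma_{2} + \frac{68}{5} \gamma_{3} + 4 \gamma_{4} - \frac{2}{5} \gamma_{5} - \frac{248}{75} \gamma_{123} - \frac{44}{75} \gamma_{124} + \frac{152}{75} \gamma_{125} - \frac{4}{5} \gamma_{134} - 4 \gamma_{135} - \frac{6}{5} \gamma_{145}
R1 (\frac{2}{5} \gamma_{2}) = \frac{41}{25} \gamma_{1} - \frac{17}{25} \gamma_{2} + \frac{62}{75} \gamma_{3} + \frac{11}{75} \gamma_{4} - \frac{38}{75} \gamma_{5} + \frac{17}{5} \gamma_{123} + \gamma_{124} - \frac{1}{10} \gamma_{125} - \frac{1}{5} \gamma_{234} - \gamma_{235} - \frac{3}{10} \gamma_{245}
R1 (5 \gamma_{3}) = -\frac{85}{2} \gamma_{1} - \frac{31}{3} \gamma_{2} - \frac{17}{2} \gamma_{3} + \frac{5}{2} \gamma_{4} + \frac{25}{2} \gamma_{5} + \frac{41}{2} \gamma_{123} + \frac{25}{2} \gamma_{134} - \frac{5}{4} \gamma_{135} + \frac{11}{6} \gamma_{234} - \frac{19}{3} \gamma_{235} - \frac{15}{4} \gamma_{345}
R1 (-\gamma_{4}) = \frac{5}{2} \gamma_{1} + \frac{11}{30} \gamma_{2} + \frac{1}{2} \gamma_{3} + \frac{17}{10} \gamma_{4} - \frac{3}{4} \gamma_{5} - \frac{41}{10} \gamma_{124} + \frac{17}{2} \gamma_{134} + \frac{1}{4} \gamma_{145} + \frac{31}{15} \gamma_{234} + \frac{19}{15} \gamma_{245} - \frac{5}{2} \gamma_{345}
R1 (4 \gamma_{5}) = -\gamma_{1} - \frac{76}{15} \gamma_{2} + 10 \gamma_{3} + 3 \gamma_{4} - \frac{34}{5} \gamma_{5} + \frac{82}{5} \gamma_{125} - 34 \gamma_{135} - 10 \gamma_{145} - \frac{124}{15} \gamma_{235} - \frac{22}{15} \gamma_{245} - 2 \gamma_{345}
Summing the partial products and collecting blades:
Answer: -\frac{1052}{25} \gamma_{1} - \frac{3341}{150} \gamma_{2} + \frac{1232}{75} \gamma_{3} + \frac{851}{75} \gamma_{4} + \frac{1213}{300} \gamma_{5} + \frac{3089}{150} \gamma_{123} - \frac{553}{150} \gamma_{124} + \frac{2749}{150} \gamma_{125} + \frac{101}{5} \gamma_{134} - \frac{157}{4} \gamma_{135} - \frac{219}{20} \gamma_{145} + \frac{37}{10} \gamma_{234} - \frac{78}{5} \gamma_{235} - \frac{1}{2} \gamma_{245} - \frac{33}{4} \gamma_{345}


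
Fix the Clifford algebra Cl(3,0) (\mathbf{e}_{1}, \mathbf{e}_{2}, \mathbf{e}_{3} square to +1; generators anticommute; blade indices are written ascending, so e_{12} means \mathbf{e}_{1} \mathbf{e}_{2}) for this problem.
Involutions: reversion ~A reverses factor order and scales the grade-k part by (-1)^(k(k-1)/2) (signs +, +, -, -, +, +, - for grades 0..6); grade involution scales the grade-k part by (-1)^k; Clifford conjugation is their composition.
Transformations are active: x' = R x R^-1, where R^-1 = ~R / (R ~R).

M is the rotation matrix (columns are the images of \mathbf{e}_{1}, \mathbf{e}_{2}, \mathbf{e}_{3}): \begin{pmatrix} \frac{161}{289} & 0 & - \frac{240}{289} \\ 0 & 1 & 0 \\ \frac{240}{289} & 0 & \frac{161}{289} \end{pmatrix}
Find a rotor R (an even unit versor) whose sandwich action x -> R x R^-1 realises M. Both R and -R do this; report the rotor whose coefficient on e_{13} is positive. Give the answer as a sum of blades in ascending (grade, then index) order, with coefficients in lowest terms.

Method: write R = a + b12*e_{12} + b13*e_{13} + b23*e_{23} with a^2 + b12^2 + b13^2 + b23^2 = 1 (so R^-1 = ~R). Expanding the columns R e_j ~R gives tr M = 4a^2 - 1 and, from the antisymmetric part, M21 - M12 = -4a*b12, M13 - M31 = 4a*b13, M32 - M23 = -4a*b23.
Here tr M = \frac{611}{289}, so a^2 = (1 + tr M)/4 = \frac{225}{289} and a = ±\frac{15}{17}. Taking a = \frac{15}{17}: M21 - M12 = 0, M13 - M31 = -\frac{480}{289}, M32 - M23 = 0, giving b12 = 0, b13 = -\frac{8}{17}, b23 = 0, i.e. R = \frac{15}{17} - \frac{8}{17} e_{13}.
Its e_{13} coefficient is negative, so report the other preimage -R.
Answer: -\frac{15}{17} + \frac{8}{17} e_{13}. Uniqueness: Spin(3) -> SO(3) maps R and -R to the same rotation of trace \frac{611}{289}; fixing the sign of the e_{13} coefficient removes the ambiguity.


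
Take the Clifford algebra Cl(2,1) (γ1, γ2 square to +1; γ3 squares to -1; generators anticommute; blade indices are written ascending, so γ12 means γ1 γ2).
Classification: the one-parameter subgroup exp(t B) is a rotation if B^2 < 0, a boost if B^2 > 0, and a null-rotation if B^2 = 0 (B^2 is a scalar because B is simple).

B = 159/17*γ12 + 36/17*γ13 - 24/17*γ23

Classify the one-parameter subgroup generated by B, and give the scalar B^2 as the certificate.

B^2 term by term: the squares give (159/17)^2*(γ12)^2 + (36/17)^2*(γ13)^2 + (-24/17)^2*(γ23)^2 = 25281/289*(-1) + 1296/289*(+1) + 576/289*(+1) = -81 (each basis 2-blade squares to minus the product of its generators' squares); cross terms between blades sharing an index anticommute and cancel. So B^2 = -81.
Answer: rotation, certificate B^2 = -81. The invariant at work: B^2 = -81 is unchanged by conjugation, hence its sign classifies the subgroup whatever basis B is written in.


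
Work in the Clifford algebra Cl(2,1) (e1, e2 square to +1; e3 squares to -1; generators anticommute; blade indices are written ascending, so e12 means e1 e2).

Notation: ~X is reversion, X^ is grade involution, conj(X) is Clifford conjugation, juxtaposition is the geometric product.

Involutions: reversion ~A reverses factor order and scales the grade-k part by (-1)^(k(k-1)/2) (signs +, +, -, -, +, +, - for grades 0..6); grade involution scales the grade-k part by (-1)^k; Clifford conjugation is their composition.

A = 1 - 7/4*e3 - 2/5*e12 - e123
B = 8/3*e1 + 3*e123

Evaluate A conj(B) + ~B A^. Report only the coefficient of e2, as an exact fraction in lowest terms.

first term: -3 - 8/3*e1 - 16/15*e2 + 6/5*e3 + 21/4*e12 - 14/3*e13 + 8/3*e23 + 3*e123
second term: -3 + 8/3*e1 - 16/15*e2 - 6/5*e3 + 21/4*e12 + 14/3*e13 + 8/3*e23 - 3*e123
Answer: -32/15


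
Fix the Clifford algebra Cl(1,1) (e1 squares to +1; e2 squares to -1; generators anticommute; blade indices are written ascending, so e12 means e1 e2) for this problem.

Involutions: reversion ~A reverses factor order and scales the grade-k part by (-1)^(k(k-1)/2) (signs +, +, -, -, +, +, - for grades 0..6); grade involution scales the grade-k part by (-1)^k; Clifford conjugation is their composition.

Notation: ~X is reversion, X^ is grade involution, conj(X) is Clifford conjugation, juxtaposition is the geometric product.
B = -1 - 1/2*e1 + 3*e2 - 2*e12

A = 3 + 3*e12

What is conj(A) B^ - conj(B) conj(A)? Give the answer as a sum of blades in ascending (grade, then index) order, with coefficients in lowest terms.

first term: 3 - 15/2*e1 - 15/2*e2 - 3*e12
second term: -9 + 21/2*e1 - 21/2*e2 + 9*e12
Answer: 12 - 18*e1 + 3*e2 - 12*e12


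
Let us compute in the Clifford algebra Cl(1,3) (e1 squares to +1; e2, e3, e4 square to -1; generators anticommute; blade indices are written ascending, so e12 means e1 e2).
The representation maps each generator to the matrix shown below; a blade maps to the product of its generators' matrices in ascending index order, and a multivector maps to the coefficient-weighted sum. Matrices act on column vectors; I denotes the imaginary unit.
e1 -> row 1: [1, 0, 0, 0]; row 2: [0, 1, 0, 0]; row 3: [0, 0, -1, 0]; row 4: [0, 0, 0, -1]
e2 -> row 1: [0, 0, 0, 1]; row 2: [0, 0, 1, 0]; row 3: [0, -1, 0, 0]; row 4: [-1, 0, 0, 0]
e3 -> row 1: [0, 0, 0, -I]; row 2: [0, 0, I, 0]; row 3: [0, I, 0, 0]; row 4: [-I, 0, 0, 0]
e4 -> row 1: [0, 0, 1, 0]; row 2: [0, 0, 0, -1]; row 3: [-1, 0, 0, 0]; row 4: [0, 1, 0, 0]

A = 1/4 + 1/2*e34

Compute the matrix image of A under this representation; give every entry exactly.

Bivector images (products of the table entries): rho(e34) = rho(e3)rho(e4) = row 1: [0, -I, 0, 0]; row 2: [-I, 0, 0, 0]; row 3: [0, 0, 0, -I]; row 4: [0, 0, -I, 0].
M = (1/4)*1 + (1/2)*rho(e34), summed entrywise (1 is the identity matrix):
Answer: row 1: [1/4, -I/2, 0, 0]; row 2: [-I/2, 1/4, 0, 0]; row 3: [0, 0, 1/4, -I/2]; row 4: [0, 0, -I/2, 1/4]


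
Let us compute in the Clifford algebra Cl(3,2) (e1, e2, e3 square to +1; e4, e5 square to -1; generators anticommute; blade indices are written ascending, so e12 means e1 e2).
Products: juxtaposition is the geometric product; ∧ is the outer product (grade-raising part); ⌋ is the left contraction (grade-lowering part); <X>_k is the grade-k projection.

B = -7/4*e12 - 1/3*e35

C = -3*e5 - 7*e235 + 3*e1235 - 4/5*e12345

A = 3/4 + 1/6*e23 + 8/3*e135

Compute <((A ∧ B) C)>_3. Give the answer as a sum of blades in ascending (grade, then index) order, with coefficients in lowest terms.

step 1: -21/16*e12 - 1/4*e35
step 2: 7/4*e2 - 3/4*e3 - 3/4*e12 + 63/16*e35 - 1/5*e124 + 63/16*e125 + 147/16*e135 - 21/20*e345
step 3: -1/5*e124 + 63/16*e125 + 147/16*e135 - 21/20*e345
Answer: -1/5*e124 + 63/16*e125 + 147/16*e135 - 21/20*e345


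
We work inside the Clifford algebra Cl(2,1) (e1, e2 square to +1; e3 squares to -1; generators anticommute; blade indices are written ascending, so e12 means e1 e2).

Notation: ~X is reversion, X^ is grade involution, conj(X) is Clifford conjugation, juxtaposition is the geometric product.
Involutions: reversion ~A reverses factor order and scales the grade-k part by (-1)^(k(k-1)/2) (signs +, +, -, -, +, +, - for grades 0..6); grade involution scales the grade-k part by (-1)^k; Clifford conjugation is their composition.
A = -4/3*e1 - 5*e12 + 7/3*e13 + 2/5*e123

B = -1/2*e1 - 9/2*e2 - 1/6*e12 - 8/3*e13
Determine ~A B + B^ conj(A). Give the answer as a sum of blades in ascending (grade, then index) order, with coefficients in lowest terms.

first term: 139/18 - 45/2*e1 + 149/90*e2 + 209/90*e3 + 6*e12 - 9/5*e13 + 1253/90*e23 - 21/2*e123
second term: 139/18 - 45/2*e1 + 341/90*e2 + 221/90*e3 - 6*e12 - 9/5*e13 - 1217/90*e23 + 21/2*e123
Answer: 139/9 - 45*e1 + 49/9*e2 + 43/9*e3 - 18/5*e13 + 2/5*e23


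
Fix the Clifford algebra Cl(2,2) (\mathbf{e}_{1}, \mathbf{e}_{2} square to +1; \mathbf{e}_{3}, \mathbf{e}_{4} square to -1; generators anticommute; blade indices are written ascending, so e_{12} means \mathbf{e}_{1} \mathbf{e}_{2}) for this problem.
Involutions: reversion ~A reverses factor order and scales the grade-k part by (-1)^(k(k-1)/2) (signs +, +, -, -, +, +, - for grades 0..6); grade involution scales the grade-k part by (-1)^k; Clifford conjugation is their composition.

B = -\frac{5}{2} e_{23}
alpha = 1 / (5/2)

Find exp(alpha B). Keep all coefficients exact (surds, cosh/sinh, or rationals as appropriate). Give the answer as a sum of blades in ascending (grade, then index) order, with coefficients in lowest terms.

B^2 = (-\frac{5}{2})^2*(e_{23})^2 = \frac{25}{4}*(+1) = \frac{25}{4} (a basis 2-blade squares to minus the product of its generators' squares).
B^2 = \frac{25}{4} — the series telescopes hyperbolically here: l = \frac{5}{2}, alpha*l = 1, so exp(alpha B) = cosh(1) + (sinh(1)/(\frac{5}{2}))*B = \cosh{\left(1 \right)} + (\frac{2 \sinh{\left(1 \right)}}{5})*B.
Answer: \cosh{\left(1 \right)} - \sinh{\left(1 \right)} e_{23}


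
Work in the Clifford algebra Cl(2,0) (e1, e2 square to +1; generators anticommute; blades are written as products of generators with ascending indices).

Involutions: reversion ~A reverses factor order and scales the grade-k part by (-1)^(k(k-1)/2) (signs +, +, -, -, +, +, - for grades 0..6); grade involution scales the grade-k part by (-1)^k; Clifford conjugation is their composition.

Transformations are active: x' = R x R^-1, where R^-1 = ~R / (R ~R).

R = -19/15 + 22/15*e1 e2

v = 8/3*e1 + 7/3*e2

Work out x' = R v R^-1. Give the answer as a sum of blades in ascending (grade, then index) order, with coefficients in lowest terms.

~R = -19/15 - 22/15*e1 e2, and R ~R = 169/45, so R^-1 = ~R / (169/45).
R v = 2/45*e1 - 103/15*e2
Answer: -6836/2535*e1 + 5827/2535*e2


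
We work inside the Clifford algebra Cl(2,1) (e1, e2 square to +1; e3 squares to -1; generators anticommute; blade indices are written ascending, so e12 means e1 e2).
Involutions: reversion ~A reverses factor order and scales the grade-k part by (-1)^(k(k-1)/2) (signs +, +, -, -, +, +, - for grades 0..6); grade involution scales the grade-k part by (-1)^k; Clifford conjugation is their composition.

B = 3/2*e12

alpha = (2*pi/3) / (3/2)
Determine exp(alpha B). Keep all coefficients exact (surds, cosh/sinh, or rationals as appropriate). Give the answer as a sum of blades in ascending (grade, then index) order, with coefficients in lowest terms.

B^2 = (3/2)^2*(e12)^2 = 9/4*(-1) = -9/4 (a basis 2-blade squares to minus the product of its generators' squares).
B^2 = -9/4 — the series telescopes trigonometrically here: l = 3/2, alpha*l = 2*pi/3, so exp(alpha B) = cos(2*pi/3) + (sin(2*pi/3)/(3/2))*B = -1/2 + (sqrt(3)/3)*B.
Answer: -1/2 + sqrt(3)/2*e12


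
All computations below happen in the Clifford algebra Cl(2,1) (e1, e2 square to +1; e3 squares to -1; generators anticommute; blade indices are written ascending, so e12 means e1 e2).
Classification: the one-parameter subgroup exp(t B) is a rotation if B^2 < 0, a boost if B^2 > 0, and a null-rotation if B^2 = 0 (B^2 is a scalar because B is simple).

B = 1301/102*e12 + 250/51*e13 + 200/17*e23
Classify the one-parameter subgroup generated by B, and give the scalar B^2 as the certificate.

B^2 term by term: the squares give (1301/102)^2*(e12)^2 + (250/51)^2*(e13)^2 + (200/17)^2*(e23)^2 = 1692601/10404*(-1) + 62500/2601*(+1) + 40000/289*(+1) = -1/4 (each basis 2-blade squares to minus the product of its generators' squares); cross terms between blades sharing an index anticommute and cancel. So B^2 = -1/4.
Answer: rotation, certificate B^2 = -1/4. Check the certificate: B^2 = -1/4, and that sign is decisive whatever form B takes.


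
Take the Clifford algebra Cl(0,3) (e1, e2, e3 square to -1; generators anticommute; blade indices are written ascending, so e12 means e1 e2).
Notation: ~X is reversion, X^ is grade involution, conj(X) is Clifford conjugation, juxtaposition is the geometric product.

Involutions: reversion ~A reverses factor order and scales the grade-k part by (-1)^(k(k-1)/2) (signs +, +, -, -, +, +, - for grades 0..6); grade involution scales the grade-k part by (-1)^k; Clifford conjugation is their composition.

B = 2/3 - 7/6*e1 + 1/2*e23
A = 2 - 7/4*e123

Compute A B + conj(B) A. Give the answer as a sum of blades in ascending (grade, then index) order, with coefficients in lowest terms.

first term: 4/3 - 35/24*e1 - 25/24*e23 - 7/6*e123
second term: 4/3 + 35/24*e1 + 25/24*e23 - 7/6*e123
Answer: 8/3 - 7/3*e123


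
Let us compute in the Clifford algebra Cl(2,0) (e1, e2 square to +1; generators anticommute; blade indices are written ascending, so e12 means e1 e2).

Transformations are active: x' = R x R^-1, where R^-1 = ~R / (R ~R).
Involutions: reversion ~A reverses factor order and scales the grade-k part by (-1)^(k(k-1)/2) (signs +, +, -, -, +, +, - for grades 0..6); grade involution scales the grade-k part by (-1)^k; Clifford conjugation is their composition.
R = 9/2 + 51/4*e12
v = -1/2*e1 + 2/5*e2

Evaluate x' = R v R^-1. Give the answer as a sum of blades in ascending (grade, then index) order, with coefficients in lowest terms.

~R = 9/2 - 51/4*e12, and R ~R = 2925/16, so R^-1 = ~R / (2925/16).
R v = 57/20*e1 + 327/40*e2
Answer: 2081/3250*e1 + 4/1625*e2


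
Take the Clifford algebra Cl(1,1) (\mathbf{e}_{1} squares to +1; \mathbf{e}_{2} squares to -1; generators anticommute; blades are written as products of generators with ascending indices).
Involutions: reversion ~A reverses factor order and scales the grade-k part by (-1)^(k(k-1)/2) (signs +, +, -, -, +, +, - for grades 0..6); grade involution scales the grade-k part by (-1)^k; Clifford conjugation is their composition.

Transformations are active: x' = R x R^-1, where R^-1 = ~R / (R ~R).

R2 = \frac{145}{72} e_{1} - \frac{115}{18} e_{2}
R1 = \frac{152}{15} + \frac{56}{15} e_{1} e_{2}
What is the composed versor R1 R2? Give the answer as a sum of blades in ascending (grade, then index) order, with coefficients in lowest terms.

Distribute over the terms of R1 (each basis-blade product reordered to ascending indices, repeated generators contracted through their squares):
(\frac{152}{15}) R2 = \frac{551}{27} e_{1} - \frac{1748}{27} e_{2}
(\frac{56}{15} e_{1} e_{2}) R2 = \frac{644}{27} e_{1} - \frac{203}{27} e_{2}
Summing the partial products and collecting blades:
Answer: \frac{1195}{27} e_{1} - \frac{1951}{27} e_{2}


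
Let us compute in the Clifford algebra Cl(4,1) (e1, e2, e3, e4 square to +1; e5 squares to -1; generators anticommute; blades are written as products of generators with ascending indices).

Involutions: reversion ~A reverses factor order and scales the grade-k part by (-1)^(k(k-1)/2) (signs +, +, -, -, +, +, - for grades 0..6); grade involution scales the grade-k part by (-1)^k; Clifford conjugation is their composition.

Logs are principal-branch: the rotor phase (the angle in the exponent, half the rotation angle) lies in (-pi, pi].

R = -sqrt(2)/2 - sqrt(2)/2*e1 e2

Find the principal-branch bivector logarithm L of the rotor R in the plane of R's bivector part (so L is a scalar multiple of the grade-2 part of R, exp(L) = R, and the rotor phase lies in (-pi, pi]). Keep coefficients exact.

The scalar part of R is -sqrt(2)/2, and that scalar determines the rotor phase on the principal branch; recovering the unit plane as bivector-part over sine of the phase gives L = phase * plane.
Concretely: cos(phase) = -sqrt(2)/2 gives phase = ±3*pi/4, and since phase/sin(phase) is even the sign is immaterial: L = (phase/sin(phase)) * <R>_2 = (3*sqrt(2)*pi/4) * <R>_2.
Answer: -3*pi/4*e1 e2


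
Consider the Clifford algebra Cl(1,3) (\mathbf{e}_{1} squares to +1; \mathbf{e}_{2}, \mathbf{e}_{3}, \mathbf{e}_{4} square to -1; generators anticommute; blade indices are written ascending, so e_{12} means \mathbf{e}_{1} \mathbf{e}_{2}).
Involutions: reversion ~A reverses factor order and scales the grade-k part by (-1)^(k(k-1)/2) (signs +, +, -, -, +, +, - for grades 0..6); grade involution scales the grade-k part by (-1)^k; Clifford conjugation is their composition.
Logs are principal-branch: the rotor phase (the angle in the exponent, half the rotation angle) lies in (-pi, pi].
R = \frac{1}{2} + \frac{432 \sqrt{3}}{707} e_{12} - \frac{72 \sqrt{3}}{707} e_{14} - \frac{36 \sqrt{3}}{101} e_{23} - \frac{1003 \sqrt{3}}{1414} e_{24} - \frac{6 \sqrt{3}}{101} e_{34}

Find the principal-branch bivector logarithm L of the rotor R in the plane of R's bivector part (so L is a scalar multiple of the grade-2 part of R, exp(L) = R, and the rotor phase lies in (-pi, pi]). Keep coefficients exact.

The scalar part of R is \frac{1}{2}, which fixes the principal-branch rotor phase; the unit plane is then the bivector part divided by the sine of that phase, and L is that plane scaled by the phase.
Concretely: cos(phase) = \frac{1}{2} gives phase = ±\frac{\pi}{3}, and since phase/sin(phase) is even the sign is immaterial: L = (phase/sin(phase)) * <R>_2 = (\frac{2 \sqrt{3} \pi}{9}) * <R>_2.
Answer: \frac{288 \pi}{707} e_{12} - \frac{48 \pi}{707} e_{14} - \frac{24 \pi}{101} e_{23} - \frac{1003 \pi}{2121} e_{24} - \frac{4 \pi}{101} e_{34}
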